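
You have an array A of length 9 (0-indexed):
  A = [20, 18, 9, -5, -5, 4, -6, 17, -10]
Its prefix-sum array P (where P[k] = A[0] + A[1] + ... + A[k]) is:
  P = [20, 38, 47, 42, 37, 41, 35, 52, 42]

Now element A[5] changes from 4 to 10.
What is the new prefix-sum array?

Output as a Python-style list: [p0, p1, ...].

Change: A[5] 4 -> 10, delta = 6
P[k] for k < 5: unchanged (A[5] not included)
P[k] for k >= 5: shift by delta = 6
  P[0] = 20 + 0 = 20
  P[1] = 38 + 0 = 38
  P[2] = 47 + 0 = 47
  P[3] = 42 + 0 = 42
  P[4] = 37 + 0 = 37
  P[5] = 41 + 6 = 47
  P[6] = 35 + 6 = 41
  P[7] = 52 + 6 = 58
  P[8] = 42 + 6 = 48

Answer: [20, 38, 47, 42, 37, 47, 41, 58, 48]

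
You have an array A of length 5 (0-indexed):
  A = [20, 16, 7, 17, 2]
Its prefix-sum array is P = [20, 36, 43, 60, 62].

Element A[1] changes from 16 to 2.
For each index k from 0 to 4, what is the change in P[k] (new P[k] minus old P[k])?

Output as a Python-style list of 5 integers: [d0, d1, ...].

Answer: [0, -14, -14, -14, -14]

Derivation:
Element change: A[1] 16 -> 2, delta = -14
For k < 1: P[k] unchanged, delta_P[k] = 0
For k >= 1: P[k] shifts by exactly -14
Delta array: [0, -14, -14, -14, -14]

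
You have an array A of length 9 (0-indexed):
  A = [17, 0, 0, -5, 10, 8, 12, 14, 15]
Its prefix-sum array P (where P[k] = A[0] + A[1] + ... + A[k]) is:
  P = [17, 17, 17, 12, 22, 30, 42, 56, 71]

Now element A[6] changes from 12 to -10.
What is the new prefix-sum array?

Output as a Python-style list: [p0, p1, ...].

Answer: [17, 17, 17, 12, 22, 30, 20, 34, 49]

Derivation:
Change: A[6] 12 -> -10, delta = -22
P[k] for k < 6: unchanged (A[6] not included)
P[k] for k >= 6: shift by delta = -22
  P[0] = 17 + 0 = 17
  P[1] = 17 + 0 = 17
  P[2] = 17 + 0 = 17
  P[3] = 12 + 0 = 12
  P[4] = 22 + 0 = 22
  P[5] = 30 + 0 = 30
  P[6] = 42 + -22 = 20
  P[7] = 56 + -22 = 34
  P[8] = 71 + -22 = 49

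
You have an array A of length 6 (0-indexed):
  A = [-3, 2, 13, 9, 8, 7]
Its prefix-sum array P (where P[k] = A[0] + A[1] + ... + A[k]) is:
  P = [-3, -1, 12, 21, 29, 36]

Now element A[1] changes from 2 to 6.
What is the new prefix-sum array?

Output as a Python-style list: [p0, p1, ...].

Change: A[1] 2 -> 6, delta = 4
P[k] for k < 1: unchanged (A[1] not included)
P[k] for k >= 1: shift by delta = 4
  P[0] = -3 + 0 = -3
  P[1] = -1 + 4 = 3
  P[2] = 12 + 4 = 16
  P[3] = 21 + 4 = 25
  P[4] = 29 + 4 = 33
  P[5] = 36 + 4 = 40

Answer: [-3, 3, 16, 25, 33, 40]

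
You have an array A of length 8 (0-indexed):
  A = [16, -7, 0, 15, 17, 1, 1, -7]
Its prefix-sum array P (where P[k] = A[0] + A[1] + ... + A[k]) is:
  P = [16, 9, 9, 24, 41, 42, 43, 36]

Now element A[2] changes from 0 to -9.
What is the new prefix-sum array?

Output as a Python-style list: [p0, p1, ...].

Answer: [16, 9, 0, 15, 32, 33, 34, 27]

Derivation:
Change: A[2] 0 -> -9, delta = -9
P[k] for k < 2: unchanged (A[2] not included)
P[k] for k >= 2: shift by delta = -9
  P[0] = 16 + 0 = 16
  P[1] = 9 + 0 = 9
  P[2] = 9 + -9 = 0
  P[3] = 24 + -9 = 15
  P[4] = 41 + -9 = 32
  P[5] = 42 + -9 = 33
  P[6] = 43 + -9 = 34
  P[7] = 36 + -9 = 27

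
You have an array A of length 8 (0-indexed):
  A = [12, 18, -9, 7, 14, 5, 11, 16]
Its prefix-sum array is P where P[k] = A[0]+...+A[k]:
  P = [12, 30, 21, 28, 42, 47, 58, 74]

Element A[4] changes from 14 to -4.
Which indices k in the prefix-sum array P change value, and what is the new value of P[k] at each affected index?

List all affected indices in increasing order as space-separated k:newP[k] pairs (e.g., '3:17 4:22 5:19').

P[k] = A[0] + ... + A[k]
P[k] includes A[4] iff k >= 4
Affected indices: 4, 5, ..., 7; delta = -18
  P[4]: 42 + -18 = 24
  P[5]: 47 + -18 = 29
  P[6]: 58 + -18 = 40
  P[7]: 74 + -18 = 56

Answer: 4:24 5:29 6:40 7:56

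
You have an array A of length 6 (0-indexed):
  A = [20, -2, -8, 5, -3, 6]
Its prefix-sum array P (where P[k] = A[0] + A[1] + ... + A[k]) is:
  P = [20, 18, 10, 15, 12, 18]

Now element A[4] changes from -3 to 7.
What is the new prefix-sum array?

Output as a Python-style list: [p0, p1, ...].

Answer: [20, 18, 10, 15, 22, 28]

Derivation:
Change: A[4] -3 -> 7, delta = 10
P[k] for k < 4: unchanged (A[4] not included)
P[k] for k >= 4: shift by delta = 10
  P[0] = 20 + 0 = 20
  P[1] = 18 + 0 = 18
  P[2] = 10 + 0 = 10
  P[3] = 15 + 0 = 15
  P[4] = 12 + 10 = 22
  P[5] = 18 + 10 = 28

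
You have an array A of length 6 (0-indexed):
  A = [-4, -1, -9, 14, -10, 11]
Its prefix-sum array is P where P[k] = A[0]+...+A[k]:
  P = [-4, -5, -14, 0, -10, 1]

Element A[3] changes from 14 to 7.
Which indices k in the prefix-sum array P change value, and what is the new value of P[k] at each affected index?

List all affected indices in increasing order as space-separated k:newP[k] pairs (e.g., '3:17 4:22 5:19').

Answer: 3:-7 4:-17 5:-6

Derivation:
P[k] = A[0] + ... + A[k]
P[k] includes A[3] iff k >= 3
Affected indices: 3, 4, ..., 5; delta = -7
  P[3]: 0 + -7 = -7
  P[4]: -10 + -7 = -17
  P[5]: 1 + -7 = -6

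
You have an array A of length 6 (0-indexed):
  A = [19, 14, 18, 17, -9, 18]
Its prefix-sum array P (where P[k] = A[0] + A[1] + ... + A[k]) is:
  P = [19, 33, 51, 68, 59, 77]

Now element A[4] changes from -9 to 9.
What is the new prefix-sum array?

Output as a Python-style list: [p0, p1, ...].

Change: A[4] -9 -> 9, delta = 18
P[k] for k < 4: unchanged (A[4] not included)
P[k] for k >= 4: shift by delta = 18
  P[0] = 19 + 0 = 19
  P[1] = 33 + 0 = 33
  P[2] = 51 + 0 = 51
  P[3] = 68 + 0 = 68
  P[4] = 59 + 18 = 77
  P[5] = 77 + 18 = 95

Answer: [19, 33, 51, 68, 77, 95]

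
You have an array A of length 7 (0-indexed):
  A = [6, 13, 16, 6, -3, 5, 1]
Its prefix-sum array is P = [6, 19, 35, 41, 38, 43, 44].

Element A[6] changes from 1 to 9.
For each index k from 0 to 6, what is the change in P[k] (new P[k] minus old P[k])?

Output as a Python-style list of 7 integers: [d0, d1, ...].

Answer: [0, 0, 0, 0, 0, 0, 8]

Derivation:
Element change: A[6] 1 -> 9, delta = 8
For k < 6: P[k] unchanged, delta_P[k] = 0
For k >= 6: P[k] shifts by exactly 8
Delta array: [0, 0, 0, 0, 0, 0, 8]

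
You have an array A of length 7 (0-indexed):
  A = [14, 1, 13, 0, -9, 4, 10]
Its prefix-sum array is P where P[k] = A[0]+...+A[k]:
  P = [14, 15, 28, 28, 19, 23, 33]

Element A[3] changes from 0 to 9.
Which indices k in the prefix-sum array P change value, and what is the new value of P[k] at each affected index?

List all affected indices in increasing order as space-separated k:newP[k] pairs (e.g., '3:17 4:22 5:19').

P[k] = A[0] + ... + A[k]
P[k] includes A[3] iff k >= 3
Affected indices: 3, 4, ..., 6; delta = 9
  P[3]: 28 + 9 = 37
  P[4]: 19 + 9 = 28
  P[5]: 23 + 9 = 32
  P[6]: 33 + 9 = 42

Answer: 3:37 4:28 5:32 6:42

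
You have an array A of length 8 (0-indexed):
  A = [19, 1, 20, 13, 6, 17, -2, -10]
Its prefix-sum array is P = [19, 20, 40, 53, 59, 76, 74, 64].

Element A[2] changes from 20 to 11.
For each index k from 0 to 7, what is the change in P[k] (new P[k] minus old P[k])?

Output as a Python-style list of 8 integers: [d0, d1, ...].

Answer: [0, 0, -9, -9, -9, -9, -9, -9]

Derivation:
Element change: A[2] 20 -> 11, delta = -9
For k < 2: P[k] unchanged, delta_P[k] = 0
For k >= 2: P[k] shifts by exactly -9
Delta array: [0, 0, -9, -9, -9, -9, -9, -9]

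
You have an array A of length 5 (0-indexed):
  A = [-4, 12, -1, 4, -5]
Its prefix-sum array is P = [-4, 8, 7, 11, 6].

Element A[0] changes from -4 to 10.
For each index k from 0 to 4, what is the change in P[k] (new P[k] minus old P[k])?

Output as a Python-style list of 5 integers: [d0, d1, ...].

Answer: [14, 14, 14, 14, 14]

Derivation:
Element change: A[0] -4 -> 10, delta = 14
For k < 0: P[k] unchanged, delta_P[k] = 0
For k >= 0: P[k] shifts by exactly 14
Delta array: [14, 14, 14, 14, 14]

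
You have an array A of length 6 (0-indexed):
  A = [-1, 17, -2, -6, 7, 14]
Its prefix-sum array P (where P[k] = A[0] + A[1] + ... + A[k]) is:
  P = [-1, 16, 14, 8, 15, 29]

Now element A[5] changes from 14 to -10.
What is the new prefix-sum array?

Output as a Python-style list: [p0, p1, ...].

Change: A[5] 14 -> -10, delta = -24
P[k] for k < 5: unchanged (A[5] not included)
P[k] for k >= 5: shift by delta = -24
  P[0] = -1 + 0 = -1
  P[1] = 16 + 0 = 16
  P[2] = 14 + 0 = 14
  P[3] = 8 + 0 = 8
  P[4] = 15 + 0 = 15
  P[5] = 29 + -24 = 5

Answer: [-1, 16, 14, 8, 15, 5]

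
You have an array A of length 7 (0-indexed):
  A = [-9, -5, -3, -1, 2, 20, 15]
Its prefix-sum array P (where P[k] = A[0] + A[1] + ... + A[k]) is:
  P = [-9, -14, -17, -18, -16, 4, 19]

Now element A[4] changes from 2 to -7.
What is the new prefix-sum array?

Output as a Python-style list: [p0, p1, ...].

Change: A[4] 2 -> -7, delta = -9
P[k] for k < 4: unchanged (A[4] not included)
P[k] for k >= 4: shift by delta = -9
  P[0] = -9 + 0 = -9
  P[1] = -14 + 0 = -14
  P[2] = -17 + 0 = -17
  P[3] = -18 + 0 = -18
  P[4] = -16 + -9 = -25
  P[5] = 4 + -9 = -5
  P[6] = 19 + -9 = 10

Answer: [-9, -14, -17, -18, -25, -5, 10]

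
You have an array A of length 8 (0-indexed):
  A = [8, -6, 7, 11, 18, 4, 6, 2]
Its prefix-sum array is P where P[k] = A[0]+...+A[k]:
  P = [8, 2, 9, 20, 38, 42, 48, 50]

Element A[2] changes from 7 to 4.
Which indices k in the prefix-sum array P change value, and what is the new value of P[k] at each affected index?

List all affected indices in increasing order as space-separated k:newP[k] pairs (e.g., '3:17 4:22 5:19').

P[k] = A[0] + ... + A[k]
P[k] includes A[2] iff k >= 2
Affected indices: 2, 3, ..., 7; delta = -3
  P[2]: 9 + -3 = 6
  P[3]: 20 + -3 = 17
  P[4]: 38 + -3 = 35
  P[5]: 42 + -3 = 39
  P[6]: 48 + -3 = 45
  P[7]: 50 + -3 = 47

Answer: 2:6 3:17 4:35 5:39 6:45 7:47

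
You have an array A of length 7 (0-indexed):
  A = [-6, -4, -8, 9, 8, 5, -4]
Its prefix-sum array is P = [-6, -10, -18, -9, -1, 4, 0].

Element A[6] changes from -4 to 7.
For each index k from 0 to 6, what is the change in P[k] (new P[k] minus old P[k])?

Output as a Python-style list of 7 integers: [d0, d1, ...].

Answer: [0, 0, 0, 0, 0, 0, 11]

Derivation:
Element change: A[6] -4 -> 7, delta = 11
For k < 6: P[k] unchanged, delta_P[k] = 0
For k >= 6: P[k] shifts by exactly 11
Delta array: [0, 0, 0, 0, 0, 0, 11]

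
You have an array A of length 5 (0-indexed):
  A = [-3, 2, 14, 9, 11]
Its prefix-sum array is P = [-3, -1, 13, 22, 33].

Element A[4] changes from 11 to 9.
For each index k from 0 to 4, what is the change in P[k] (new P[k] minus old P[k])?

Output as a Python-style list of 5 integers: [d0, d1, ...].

Answer: [0, 0, 0, 0, -2]

Derivation:
Element change: A[4] 11 -> 9, delta = -2
For k < 4: P[k] unchanged, delta_P[k] = 0
For k >= 4: P[k] shifts by exactly -2
Delta array: [0, 0, 0, 0, -2]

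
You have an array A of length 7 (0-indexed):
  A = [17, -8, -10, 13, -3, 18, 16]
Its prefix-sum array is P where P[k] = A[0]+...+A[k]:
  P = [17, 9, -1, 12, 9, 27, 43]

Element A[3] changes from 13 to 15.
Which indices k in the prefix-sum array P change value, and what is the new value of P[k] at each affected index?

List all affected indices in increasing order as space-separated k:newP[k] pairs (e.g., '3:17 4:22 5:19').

P[k] = A[0] + ... + A[k]
P[k] includes A[3] iff k >= 3
Affected indices: 3, 4, ..., 6; delta = 2
  P[3]: 12 + 2 = 14
  P[4]: 9 + 2 = 11
  P[5]: 27 + 2 = 29
  P[6]: 43 + 2 = 45

Answer: 3:14 4:11 5:29 6:45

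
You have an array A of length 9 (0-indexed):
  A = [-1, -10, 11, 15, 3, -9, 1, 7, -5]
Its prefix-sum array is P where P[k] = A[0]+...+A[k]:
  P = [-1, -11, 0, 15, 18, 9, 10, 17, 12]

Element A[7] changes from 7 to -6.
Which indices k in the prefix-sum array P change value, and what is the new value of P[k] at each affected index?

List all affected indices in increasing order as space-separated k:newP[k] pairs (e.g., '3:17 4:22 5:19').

Answer: 7:4 8:-1

Derivation:
P[k] = A[0] + ... + A[k]
P[k] includes A[7] iff k >= 7
Affected indices: 7, 8, ..., 8; delta = -13
  P[7]: 17 + -13 = 4
  P[8]: 12 + -13 = -1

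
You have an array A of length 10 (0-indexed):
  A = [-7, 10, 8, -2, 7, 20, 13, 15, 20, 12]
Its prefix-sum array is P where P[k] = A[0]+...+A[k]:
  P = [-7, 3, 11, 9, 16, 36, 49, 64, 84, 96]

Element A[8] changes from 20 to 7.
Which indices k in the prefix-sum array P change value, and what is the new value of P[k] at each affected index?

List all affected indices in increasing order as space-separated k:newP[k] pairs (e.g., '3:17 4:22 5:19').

P[k] = A[0] + ... + A[k]
P[k] includes A[8] iff k >= 8
Affected indices: 8, 9, ..., 9; delta = -13
  P[8]: 84 + -13 = 71
  P[9]: 96 + -13 = 83

Answer: 8:71 9:83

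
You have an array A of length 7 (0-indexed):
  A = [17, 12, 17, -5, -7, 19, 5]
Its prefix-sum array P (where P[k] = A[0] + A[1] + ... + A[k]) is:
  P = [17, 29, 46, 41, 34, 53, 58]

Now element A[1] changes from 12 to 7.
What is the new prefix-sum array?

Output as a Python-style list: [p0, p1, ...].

Answer: [17, 24, 41, 36, 29, 48, 53]

Derivation:
Change: A[1] 12 -> 7, delta = -5
P[k] for k < 1: unchanged (A[1] not included)
P[k] for k >= 1: shift by delta = -5
  P[0] = 17 + 0 = 17
  P[1] = 29 + -5 = 24
  P[2] = 46 + -5 = 41
  P[3] = 41 + -5 = 36
  P[4] = 34 + -5 = 29
  P[5] = 53 + -5 = 48
  P[6] = 58 + -5 = 53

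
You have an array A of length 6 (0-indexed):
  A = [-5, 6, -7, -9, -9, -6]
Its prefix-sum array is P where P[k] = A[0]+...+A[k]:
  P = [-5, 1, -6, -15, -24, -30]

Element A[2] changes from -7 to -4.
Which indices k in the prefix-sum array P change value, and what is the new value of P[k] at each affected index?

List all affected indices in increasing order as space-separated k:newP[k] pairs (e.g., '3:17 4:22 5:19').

P[k] = A[0] + ... + A[k]
P[k] includes A[2] iff k >= 2
Affected indices: 2, 3, ..., 5; delta = 3
  P[2]: -6 + 3 = -3
  P[3]: -15 + 3 = -12
  P[4]: -24 + 3 = -21
  P[5]: -30 + 3 = -27

Answer: 2:-3 3:-12 4:-21 5:-27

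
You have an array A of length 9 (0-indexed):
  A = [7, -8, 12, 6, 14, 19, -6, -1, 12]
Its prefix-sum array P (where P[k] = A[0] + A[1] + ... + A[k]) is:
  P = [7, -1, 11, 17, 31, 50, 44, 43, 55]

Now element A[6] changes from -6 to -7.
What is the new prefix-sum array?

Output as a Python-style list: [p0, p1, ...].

Change: A[6] -6 -> -7, delta = -1
P[k] for k < 6: unchanged (A[6] not included)
P[k] for k >= 6: shift by delta = -1
  P[0] = 7 + 0 = 7
  P[1] = -1 + 0 = -1
  P[2] = 11 + 0 = 11
  P[3] = 17 + 0 = 17
  P[4] = 31 + 0 = 31
  P[5] = 50 + 0 = 50
  P[6] = 44 + -1 = 43
  P[7] = 43 + -1 = 42
  P[8] = 55 + -1 = 54

Answer: [7, -1, 11, 17, 31, 50, 43, 42, 54]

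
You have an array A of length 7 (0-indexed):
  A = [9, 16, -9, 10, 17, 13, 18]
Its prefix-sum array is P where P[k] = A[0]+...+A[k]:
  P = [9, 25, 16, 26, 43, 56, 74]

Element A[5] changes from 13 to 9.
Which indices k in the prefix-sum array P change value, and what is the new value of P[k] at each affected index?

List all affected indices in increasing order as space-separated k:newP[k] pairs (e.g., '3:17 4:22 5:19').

Answer: 5:52 6:70

Derivation:
P[k] = A[0] + ... + A[k]
P[k] includes A[5] iff k >= 5
Affected indices: 5, 6, ..., 6; delta = -4
  P[5]: 56 + -4 = 52
  P[6]: 74 + -4 = 70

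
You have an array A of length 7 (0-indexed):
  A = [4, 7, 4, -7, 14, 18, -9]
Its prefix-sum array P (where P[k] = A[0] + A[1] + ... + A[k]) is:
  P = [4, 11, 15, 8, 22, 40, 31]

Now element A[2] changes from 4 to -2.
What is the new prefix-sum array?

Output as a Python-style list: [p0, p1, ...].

Change: A[2] 4 -> -2, delta = -6
P[k] for k < 2: unchanged (A[2] not included)
P[k] for k >= 2: shift by delta = -6
  P[0] = 4 + 0 = 4
  P[1] = 11 + 0 = 11
  P[2] = 15 + -6 = 9
  P[3] = 8 + -6 = 2
  P[4] = 22 + -6 = 16
  P[5] = 40 + -6 = 34
  P[6] = 31 + -6 = 25

Answer: [4, 11, 9, 2, 16, 34, 25]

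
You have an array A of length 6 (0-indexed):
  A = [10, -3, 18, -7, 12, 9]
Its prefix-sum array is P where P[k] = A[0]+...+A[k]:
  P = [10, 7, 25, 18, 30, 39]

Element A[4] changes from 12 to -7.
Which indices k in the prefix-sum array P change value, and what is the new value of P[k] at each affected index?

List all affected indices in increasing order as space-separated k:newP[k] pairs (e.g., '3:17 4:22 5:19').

P[k] = A[0] + ... + A[k]
P[k] includes A[4] iff k >= 4
Affected indices: 4, 5, ..., 5; delta = -19
  P[4]: 30 + -19 = 11
  P[5]: 39 + -19 = 20

Answer: 4:11 5:20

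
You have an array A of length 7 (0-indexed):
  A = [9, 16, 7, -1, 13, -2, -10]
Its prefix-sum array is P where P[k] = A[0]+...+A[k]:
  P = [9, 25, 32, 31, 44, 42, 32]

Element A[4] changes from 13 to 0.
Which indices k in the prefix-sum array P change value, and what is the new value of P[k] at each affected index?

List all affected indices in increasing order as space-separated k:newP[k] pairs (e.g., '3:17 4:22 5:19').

P[k] = A[0] + ... + A[k]
P[k] includes A[4] iff k >= 4
Affected indices: 4, 5, ..., 6; delta = -13
  P[4]: 44 + -13 = 31
  P[5]: 42 + -13 = 29
  P[6]: 32 + -13 = 19

Answer: 4:31 5:29 6:19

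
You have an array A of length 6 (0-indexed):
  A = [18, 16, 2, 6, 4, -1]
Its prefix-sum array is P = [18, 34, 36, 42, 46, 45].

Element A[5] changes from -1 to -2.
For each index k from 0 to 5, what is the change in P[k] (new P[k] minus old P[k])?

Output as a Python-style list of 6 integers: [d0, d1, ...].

Element change: A[5] -1 -> -2, delta = -1
For k < 5: P[k] unchanged, delta_P[k] = 0
For k >= 5: P[k] shifts by exactly -1
Delta array: [0, 0, 0, 0, 0, -1]

Answer: [0, 0, 0, 0, 0, -1]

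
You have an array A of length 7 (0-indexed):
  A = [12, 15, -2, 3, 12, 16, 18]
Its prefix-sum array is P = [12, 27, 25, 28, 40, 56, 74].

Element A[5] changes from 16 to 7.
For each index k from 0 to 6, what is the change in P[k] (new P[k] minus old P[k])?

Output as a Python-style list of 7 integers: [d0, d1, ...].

Answer: [0, 0, 0, 0, 0, -9, -9]

Derivation:
Element change: A[5] 16 -> 7, delta = -9
For k < 5: P[k] unchanged, delta_P[k] = 0
For k >= 5: P[k] shifts by exactly -9
Delta array: [0, 0, 0, 0, 0, -9, -9]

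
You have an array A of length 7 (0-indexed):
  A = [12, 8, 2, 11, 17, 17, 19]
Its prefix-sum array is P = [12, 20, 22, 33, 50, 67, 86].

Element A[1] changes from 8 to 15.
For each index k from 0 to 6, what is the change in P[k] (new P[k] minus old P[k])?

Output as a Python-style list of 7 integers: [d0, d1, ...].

Element change: A[1] 8 -> 15, delta = 7
For k < 1: P[k] unchanged, delta_P[k] = 0
For k >= 1: P[k] shifts by exactly 7
Delta array: [0, 7, 7, 7, 7, 7, 7]

Answer: [0, 7, 7, 7, 7, 7, 7]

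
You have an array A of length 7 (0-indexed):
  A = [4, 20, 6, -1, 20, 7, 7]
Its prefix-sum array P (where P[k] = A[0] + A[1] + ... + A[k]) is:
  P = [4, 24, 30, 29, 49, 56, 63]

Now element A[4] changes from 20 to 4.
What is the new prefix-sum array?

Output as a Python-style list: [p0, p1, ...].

Change: A[4] 20 -> 4, delta = -16
P[k] for k < 4: unchanged (A[4] not included)
P[k] for k >= 4: shift by delta = -16
  P[0] = 4 + 0 = 4
  P[1] = 24 + 0 = 24
  P[2] = 30 + 0 = 30
  P[3] = 29 + 0 = 29
  P[4] = 49 + -16 = 33
  P[5] = 56 + -16 = 40
  P[6] = 63 + -16 = 47

Answer: [4, 24, 30, 29, 33, 40, 47]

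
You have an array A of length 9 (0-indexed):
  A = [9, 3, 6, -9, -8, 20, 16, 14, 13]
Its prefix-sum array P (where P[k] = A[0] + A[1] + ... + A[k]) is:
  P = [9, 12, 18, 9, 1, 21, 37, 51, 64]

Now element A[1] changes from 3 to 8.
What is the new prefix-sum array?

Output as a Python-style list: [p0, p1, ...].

Answer: [9, 17, 23, 14, 6, 26, 42, 56, 69]

Derivation:
Change: A[1] 3 -> 8, delta = 5
P[k] for k < 1: unchanged (A[1] not included)
P[k] for k >= 1: shift by delta = 5
  P[0] = 9 + 0 = 9
  P[1] = 12 + 5 = 17
  P[2] = 18 + 5 = 23
  P[3] = 9 + 5 = 14
  P[4] = 1 + 5 = 6
  P[5] = 21 + 5 = 26
  P[6] = 37 + 5 = 42
  P[7] = 51 + 5 = 56
  P[8] = 64 + 5 = 69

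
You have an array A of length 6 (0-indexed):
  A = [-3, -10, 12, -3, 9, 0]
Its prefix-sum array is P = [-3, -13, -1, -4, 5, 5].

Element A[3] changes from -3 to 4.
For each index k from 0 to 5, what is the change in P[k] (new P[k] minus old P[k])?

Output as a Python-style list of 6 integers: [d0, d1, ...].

Element change: A[3] -3 -> 4, delta = 7
For k < 3: P[k] unchanged, delta_P[k] = 0
For k >= 3: P[k] shifts by exactly 7
Delta array: [0, 0, 0, 7, 7, 7]

Answer: [0, 0, 0, 7, 7, 7]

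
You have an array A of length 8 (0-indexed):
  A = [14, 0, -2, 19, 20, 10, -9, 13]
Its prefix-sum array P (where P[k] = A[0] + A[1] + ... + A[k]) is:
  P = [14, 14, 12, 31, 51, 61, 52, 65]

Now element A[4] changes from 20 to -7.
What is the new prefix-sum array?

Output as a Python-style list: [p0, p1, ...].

Change: A[4] 20 -> -7, delta = -27
P[k] for k < 4: unchanged (A[4] not included)
P[k] for k >= 4: shift by delta = -27
  P[0] = 14 + 0 = 14
  P[1] = 14 + 0 = 14
  P[2] = 12 + 0 = 12
  P[3] = 31 + 0 = 31
  P[4] = 51 + -27 = 24
  P[5] = 61 + -27 = 34
  P[6] = 52 + -27 = 25
  P[7] = 65 + -27 = 38

Answer: [14, 14, 12, 31, 24, 34, 25, 38]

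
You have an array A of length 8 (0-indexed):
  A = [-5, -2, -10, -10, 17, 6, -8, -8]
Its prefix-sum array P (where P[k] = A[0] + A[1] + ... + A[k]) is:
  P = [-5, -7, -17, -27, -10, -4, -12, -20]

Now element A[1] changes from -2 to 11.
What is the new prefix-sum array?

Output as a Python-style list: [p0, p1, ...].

Answer: [-5, 6, -4, -14, 3, 9, 1, -7]

Derivation:
Change: A[1] -2 -> 11, delta = 13
P[k] for k < 1: unchanged (A[1] not included)
P[k] for k >= 1: shift by delta = 13
  P[0] = -5 + 0 = -5
  P[1] = -7 + 13 = 6
  P[2] = -17 + 13 = -4
  P[3] = -27 + 13 = -14
  P[4] = -10 + 13 = 3
  P[5] = -4 + 13 = 9
  P[6] = -12 + 13 = 1
  P[7] = -20 + 13 = -7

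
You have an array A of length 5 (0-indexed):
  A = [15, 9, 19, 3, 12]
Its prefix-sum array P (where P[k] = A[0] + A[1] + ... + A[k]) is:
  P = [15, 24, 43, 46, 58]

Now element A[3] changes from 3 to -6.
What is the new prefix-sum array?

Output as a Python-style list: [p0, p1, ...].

Change: A[3] 3 -> -6, delta = -9
P[k] for k < 3: unchanged (A[3] not included)
P[k] for k >= 3: shift by delta = -9
  P[0] = 15 + 0 = 15
  P[1] = 24 + 0 = 24
  P[2] = 43 + 0 = 43
  P[3] = 46 + -9 = 37
  P[4] = 58 + -9 = 49

Answer: [15, 24, 43, 37, 49]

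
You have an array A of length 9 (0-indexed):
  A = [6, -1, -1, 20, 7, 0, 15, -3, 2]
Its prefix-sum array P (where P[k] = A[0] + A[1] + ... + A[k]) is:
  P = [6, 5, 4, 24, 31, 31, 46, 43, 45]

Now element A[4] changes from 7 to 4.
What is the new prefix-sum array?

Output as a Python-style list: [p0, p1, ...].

Change: A[4] 7 -> 4, delta = -3
P[k] for k < 4: unchanged (A[4] not included)
P[k] for k >= 4: shift by delta = -3
  P[0] = 6 + 0 = 6
  P[1] = 5 + 0 = 5
  P[2] = 4 + 0 = 4
  P[3] = 24 + 0 = 24
  P[4] = 31 + -3 = 28
  P[5] = 31 + -3 = 28
  P[6] = 46 + -3 = 43
  P[7] = 43 + -3 = 40
  P[8] = 45 + -3 = 42

Answer: [6, 5, 4, 24, 28, 28, 43, 40, 42]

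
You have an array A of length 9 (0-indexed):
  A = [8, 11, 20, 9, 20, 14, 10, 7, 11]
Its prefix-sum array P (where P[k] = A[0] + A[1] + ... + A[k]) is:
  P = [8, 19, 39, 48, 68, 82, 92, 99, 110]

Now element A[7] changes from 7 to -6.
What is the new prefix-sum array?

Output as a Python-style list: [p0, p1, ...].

Answer: [8, 19, 39, 48, 68, 82, 92, 86, 97]

Derivation:
Change: A[7] 7 -> -6, delta = -13
P[k] for k < 7: unchanged (A[7] not included)
P[k] for k >= 7: shift by delta = -13
  P[0] = 8 + 0 = 8
  P[1] = 19 + 0 = 19
  P[2] = 39 + 0 = 39
  P[3] = 48 + 0 = 48
  P[4] = 68 + 0 = 68
  P[5] = 82 + 0 = 82
  P[6] = 92 + 0 = 92
  P[7] = 99 + -13 = 86
  P[8] = 110 + -13 = 97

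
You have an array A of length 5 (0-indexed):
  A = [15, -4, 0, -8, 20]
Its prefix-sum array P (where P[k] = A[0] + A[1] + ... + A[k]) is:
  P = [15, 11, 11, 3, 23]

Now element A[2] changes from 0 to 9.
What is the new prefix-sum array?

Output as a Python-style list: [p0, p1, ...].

Change: A[2] 0 -> 9, delta = 9
P[k] for k < 2: unchanged (A[2] not included)
P[k] for k >= 2: shift by delta = 9
  P[0] = 15 + 0 = 15
  P[1] = 11 + 0 = 11
  P[2] = 11 + 9 = 20
  P[3] = 3 + 9 = 12
  P[4] = 23 + 9 = 32

Answer: [15, 11, 20, 12, 32]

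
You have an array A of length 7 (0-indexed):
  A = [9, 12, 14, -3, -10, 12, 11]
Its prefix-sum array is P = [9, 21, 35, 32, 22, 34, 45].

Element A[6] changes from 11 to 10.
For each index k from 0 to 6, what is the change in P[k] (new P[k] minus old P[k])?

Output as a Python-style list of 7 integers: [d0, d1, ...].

Element change: A[6] 11 -> 10, delta = -1
For k < 6: P[k] unchanged, delta_P[k] = 0
For k >= 6: P[k] shifts by exactly -1
Delta array: [0, 0, 0, 0, 0, 0, -1]

Answer: [0, 0, 0, 0, 0, 0, -1]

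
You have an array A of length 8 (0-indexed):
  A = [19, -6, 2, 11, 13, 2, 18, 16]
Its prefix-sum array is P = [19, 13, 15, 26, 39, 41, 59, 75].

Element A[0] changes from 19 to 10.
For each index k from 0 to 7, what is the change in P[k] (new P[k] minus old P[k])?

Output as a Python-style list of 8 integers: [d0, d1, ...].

Element change: A[0] 19 -> 10, delta = -9
For k < 0: P[k] unchanged, delta_P[k] = 0
For k >= 0: P[k] shifts by exactly -9
Delta array: [-9, -9, -9, -9, -9, -9, -9, -9]

Answer: [-9, -9, -9, -9, -9, -9, -9, -9]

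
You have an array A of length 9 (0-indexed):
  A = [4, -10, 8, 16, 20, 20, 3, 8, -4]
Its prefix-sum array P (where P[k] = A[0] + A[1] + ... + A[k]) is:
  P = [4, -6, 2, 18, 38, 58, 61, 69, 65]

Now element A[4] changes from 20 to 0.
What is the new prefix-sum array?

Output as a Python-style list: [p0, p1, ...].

Answer: [4, -6, 2, 18, 18, 38, 41, 49, 45]

Derivation:
Change: A[4] 20 -> 0, delta = -20
P[k] for k < 4: unchanged (A[4] not included)
P[k] for k >= 4: shift by delta = -20
  P[0] = 4 + 0 = 4
  P[1] = -6 + 0 = -6
  P[2] = 2 + 0 = 2
  P[3] = 18 + 0 = 18
  P[4] = 38 + -20 = 18
  P[5] = 58 + -20 = 38
  P[6] = 61 + -20 = 41
  P[7] = 69 + -20 = 49
  P[8] = 65 + -20 = 45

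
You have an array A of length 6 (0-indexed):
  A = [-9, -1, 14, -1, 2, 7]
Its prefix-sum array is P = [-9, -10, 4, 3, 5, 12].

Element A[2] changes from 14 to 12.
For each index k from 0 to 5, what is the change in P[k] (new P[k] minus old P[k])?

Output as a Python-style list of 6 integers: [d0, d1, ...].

Element change: A[2] 14 -> 12, delta = -2
For k < 2: P[k] unchanged, delta_P[k] = 0
For k >= 2: P[k] shifts by exactly -2
Delta array: [0, 0, -2, -2, -2, -2]

Answer: [0, 0, -2, -2, -2, -2]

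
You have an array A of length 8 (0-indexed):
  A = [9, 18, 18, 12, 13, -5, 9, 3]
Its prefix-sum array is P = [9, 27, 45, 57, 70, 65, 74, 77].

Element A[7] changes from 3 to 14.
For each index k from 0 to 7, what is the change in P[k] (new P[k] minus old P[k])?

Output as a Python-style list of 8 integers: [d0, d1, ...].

Answer: [0, 0, 0, 0, 0, 0, 0, 11]

Derivation:
Element change: A[7] 3 -> 14, delta = 11
For k < 7: P[k] unchanged, delta_P[k] = 0
For k >= 7: P[k] shifts by exactly 11
Delta array: [0, 0, 0, 0, 0, 0, 0, 11]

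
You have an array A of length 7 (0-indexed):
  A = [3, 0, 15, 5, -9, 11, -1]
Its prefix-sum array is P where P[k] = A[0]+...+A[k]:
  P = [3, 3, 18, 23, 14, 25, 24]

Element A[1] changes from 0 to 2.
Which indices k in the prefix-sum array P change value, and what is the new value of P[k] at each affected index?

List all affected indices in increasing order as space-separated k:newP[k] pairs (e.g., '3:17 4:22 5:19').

Answer: 1:5 2:20 3:25 4:16 5:27 6:26

Derivation:
P[k] = A[0] + ... + A[k]
P[k] includes A[1] iff k >= 1
Affected indices: 1, 2, ..., 6; delta = 2
  P[1]: 3 + 2 = 5
  P[2]: 18 + 2 = 20
  P[3]: 23 + 2 = 25
  P[4]: 14 + 2 = 16
  P[5]: 25 + 2 = 27
  P[6]: 24 + 2 = 26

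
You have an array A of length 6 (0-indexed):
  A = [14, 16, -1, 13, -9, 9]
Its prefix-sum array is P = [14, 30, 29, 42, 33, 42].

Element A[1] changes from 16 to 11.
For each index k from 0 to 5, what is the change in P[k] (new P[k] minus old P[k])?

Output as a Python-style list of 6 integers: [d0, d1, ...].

Element change: A[1] 16 -> 11, delta = -5
For k < 1: P[k] unchanged, delta_P[k] = 0
For k >= 1: P[k] shifts by exactly -5
Delta array: [0, -5, -5, -5, -5, -5]

Answer: [0, -5, -5, -5, -5, -5]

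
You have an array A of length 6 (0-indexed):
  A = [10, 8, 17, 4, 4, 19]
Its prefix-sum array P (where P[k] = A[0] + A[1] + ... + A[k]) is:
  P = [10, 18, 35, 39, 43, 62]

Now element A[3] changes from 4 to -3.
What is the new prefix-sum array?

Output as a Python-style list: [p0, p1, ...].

Change: A[3] 4 -> -3, delta = -7
P[k] for k < 3: unchanged (A[3] not included)
P[k] for k >= 3: shift by delta = -7
  P[0] = 10 + 0 = 10
  P[1] = 18 + 0 = 18
  P[2] = 35 + 0 = 35
  P[3] = 39 + -7 = 32
  P[4] = 43 + -7 = 36
  P[5] = 62 + -7 = 55

Answer: [10, 18, 35, 32, 36, 55]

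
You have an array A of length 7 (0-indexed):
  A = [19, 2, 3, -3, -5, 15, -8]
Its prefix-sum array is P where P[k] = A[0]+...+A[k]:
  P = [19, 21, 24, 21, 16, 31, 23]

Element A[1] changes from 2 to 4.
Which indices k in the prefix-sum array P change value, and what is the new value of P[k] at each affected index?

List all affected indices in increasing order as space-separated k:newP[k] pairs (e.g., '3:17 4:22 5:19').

P[k] = A[0] + ... + A[k]
P[k] includes A[1] iff k >= 1
Affected indices: 1, 2, ..., 6; delta = 2
  P[1]: 21 + 2 = 23
  P[2]: 24 + 2 = 26
  P[3]: 21 + 2 = 23
  P[4]: 16 + 2 = 18
  P[5]: 31 + 2 = 33
  P[6]: 23 + 2 = 25

Answer: 1:23 2:26 3:23 4:18 5:33 6:25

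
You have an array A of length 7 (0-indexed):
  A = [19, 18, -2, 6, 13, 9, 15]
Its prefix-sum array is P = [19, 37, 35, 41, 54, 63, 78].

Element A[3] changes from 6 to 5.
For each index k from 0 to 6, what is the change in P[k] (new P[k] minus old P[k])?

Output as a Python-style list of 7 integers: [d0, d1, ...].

Answer: [0, 0, 0, -1, -1, -1, -1]

Derivation:
Element change: A[3] 6 -> 5, delta = -1
For k < 3: P[k] unchanged, delta_P[k] = 0
For k >= 3: P[k] shifts by exactly -1
Delta array: [0, 0, 0, -1, -1, -1, -1]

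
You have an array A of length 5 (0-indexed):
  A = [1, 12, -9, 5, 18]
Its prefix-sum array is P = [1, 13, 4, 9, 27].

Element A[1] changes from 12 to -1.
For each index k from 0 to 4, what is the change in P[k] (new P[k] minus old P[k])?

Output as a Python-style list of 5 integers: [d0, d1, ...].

Answer: [0, -13, -13, -13, -13]

Derivation:
Element change: A[1] 12 -> -1, delta = -13
For k < 1: P[k] unchanged, delta_P[k] = 0
For k >= 1: P[k] shifts by exactly -13
Delta array: [0, -13, -13, -13, -13]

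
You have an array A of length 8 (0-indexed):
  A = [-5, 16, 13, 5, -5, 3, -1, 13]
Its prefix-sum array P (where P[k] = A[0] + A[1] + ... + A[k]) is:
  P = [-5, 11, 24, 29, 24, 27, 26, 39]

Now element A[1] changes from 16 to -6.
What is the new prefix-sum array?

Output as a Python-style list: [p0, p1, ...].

Answer: [-5, -11, 2, 7, 2, 5, 4, 17]

Derivation:
Change: A[1] 16 -> -6, delta = -22
P[k] for k < 1: unchanged (A[1] not included)
P[k] for k >= 1: shift by delta = -22
  P[0] = -5 + 0 = -5
  P[1] = 11 + -22 = -11
  P[2] = 24 + -22 = 2
  P[3] = 29 + -22 = 7
  P[4] = 24 + -22 = 2
  P[5] = 27 + -22 = 5
  P[6] = 26 + -22 = 4
  P[7] = 39 + -22 = 17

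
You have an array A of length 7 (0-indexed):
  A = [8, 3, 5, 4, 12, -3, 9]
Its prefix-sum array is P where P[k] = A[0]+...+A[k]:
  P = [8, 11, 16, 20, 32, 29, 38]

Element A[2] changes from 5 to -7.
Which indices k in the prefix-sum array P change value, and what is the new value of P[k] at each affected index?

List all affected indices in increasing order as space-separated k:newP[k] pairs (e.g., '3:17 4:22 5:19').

Answer: 2:4 3:8 4:20 5:17 6:26

Derivation:
P[k] = A[0] + ... + A[k]
P[k] includes A[2] iff k >= 2
Affected indices: 2, 3, ..., 6; delta = -12
  P[2]: 16 + -12 = 4
  P[3]: 20 + -12 = 8
  P[4]: 32 + -12 = 20
  P[5]: 29 + -12 = 17
  P[6]: 38 + -12 = 26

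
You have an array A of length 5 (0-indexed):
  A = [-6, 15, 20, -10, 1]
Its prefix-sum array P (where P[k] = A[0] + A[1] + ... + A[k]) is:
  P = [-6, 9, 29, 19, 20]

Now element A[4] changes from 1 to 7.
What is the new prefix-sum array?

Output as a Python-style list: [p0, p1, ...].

Answer: [-6, 9, 29, 19, 26]

Derivation:
Change: A[4] 1 -> 7, delta = 6
P[k] for k < 4: unchanged (A[4] not included)
P[k] for k >= 4: shift by delta = 6
  P[0] = -6 + 0 = -6
  P[1] = 9 + 0 = 9
  P[2] = 29 + 0 = 29
  P[3] = 19 + 0 = 19
  P[4] = 20 + 6 = 26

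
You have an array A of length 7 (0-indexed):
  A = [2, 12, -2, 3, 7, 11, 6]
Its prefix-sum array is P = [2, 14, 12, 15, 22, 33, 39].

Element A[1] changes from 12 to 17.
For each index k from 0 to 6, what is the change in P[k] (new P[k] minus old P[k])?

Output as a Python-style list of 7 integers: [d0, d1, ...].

Answer: [0, 5, 5, 5, 5, 5, 5]

Derivation:
Element change: A[1] 12 -> 17, delta = 5
For k < 1: P[k] unchanged, delta_P[k] = 0
For k >= 1: P[k] shifts by exactly 5
Delta array: [0, 5, 5, 5, 5, 5, 5]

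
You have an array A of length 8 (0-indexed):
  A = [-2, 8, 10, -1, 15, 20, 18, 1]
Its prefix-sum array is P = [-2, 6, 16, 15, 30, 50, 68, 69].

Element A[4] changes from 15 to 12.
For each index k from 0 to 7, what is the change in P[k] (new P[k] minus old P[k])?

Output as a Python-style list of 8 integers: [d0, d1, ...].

Answer: [0, 0, 0, 0, -3, -3, -3, -3]

Derivation:
Element change: A[4] 15 -> 12, delta = -3
For k < 4: P[k] unchanged, delta_P[k] = 0
For k >= 4: P[k] shifts by exactly -3
Delta array: [0, 0, 0, 0, -3, -3, -3, -3]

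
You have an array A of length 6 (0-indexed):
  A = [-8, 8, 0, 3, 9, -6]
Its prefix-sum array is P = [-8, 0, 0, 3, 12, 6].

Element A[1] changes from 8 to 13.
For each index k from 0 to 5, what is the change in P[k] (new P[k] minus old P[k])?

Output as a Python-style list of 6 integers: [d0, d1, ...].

Answer: [0, 5, 5, 5, 5, 5]

Derivation:
Element change: A[1] 8 -> 13, delta = 5
For k < 1: P[k] unchanged, delta_P[k] = 0
For k >= 1: P[k] shifts by exactly 5
Delta array: [0, 5, 5, 5, 5, 5]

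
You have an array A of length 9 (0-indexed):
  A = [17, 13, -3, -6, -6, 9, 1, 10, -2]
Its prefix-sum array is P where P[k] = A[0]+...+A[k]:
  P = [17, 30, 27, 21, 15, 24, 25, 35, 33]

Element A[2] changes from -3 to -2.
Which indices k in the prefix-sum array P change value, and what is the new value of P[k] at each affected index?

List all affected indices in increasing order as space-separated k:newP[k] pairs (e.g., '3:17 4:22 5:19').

P[k] = A[0] + ... + A[k]
P[k] includes A[2] iff k >= 2
Affected indices: 2, 3, ..., 8; delta = 1
  P[2]: 27 + 1 = 28
  P[3]: 21 + 1 = 22
  P[4]: 15 + 1 = 16
  P[5]: 24 + 1 = 25
  P[6]: 25 + 1 = 26
  P[7]: 35 + 1 = 36
  P[8]: 33 + 1 = 34

Answer: 2:28 3:22 4:16 5:25 6:26 7:36 8:34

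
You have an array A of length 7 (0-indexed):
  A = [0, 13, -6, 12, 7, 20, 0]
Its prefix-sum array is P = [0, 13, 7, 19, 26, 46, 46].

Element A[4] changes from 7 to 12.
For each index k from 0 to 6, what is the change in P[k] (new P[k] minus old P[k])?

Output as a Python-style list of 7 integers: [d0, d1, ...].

Answer: [0, 0, 0, 0, 5, 5, 5]

Derivation:
Element change: A[4] 7 -> 12, delta = 5
For k < 4: P[k] unchanged, delta_P[k] = 0
For k >= 4: P[k] shifts by exactly 5
Delta array: [0, 0, 0, 0, 5, 5, 5]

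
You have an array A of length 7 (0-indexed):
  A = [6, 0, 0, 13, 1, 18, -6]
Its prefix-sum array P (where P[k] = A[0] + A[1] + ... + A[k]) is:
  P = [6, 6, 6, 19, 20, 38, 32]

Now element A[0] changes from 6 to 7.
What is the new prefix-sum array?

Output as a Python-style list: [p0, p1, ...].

Answer: [7, 7, 7, 20, 21, 39, 33]

Derivation:
Change: A[0] 6 -> 7, delta = 1
P[k] for k < 0: unchanged (A[0] not included)
P[k] for k >= 0: shift by delta = 1
  P[0] = 6 + 1 = 7
  P[1] = 6 + 1 = 7
  P[2] = 6 + 1 = 7
  P[3] = 19 + 1 = 20
  P[4] = 20 + 1 = 21
  P[5] = 38 + 1 = 39
  P[6] = 32 + 1 = 33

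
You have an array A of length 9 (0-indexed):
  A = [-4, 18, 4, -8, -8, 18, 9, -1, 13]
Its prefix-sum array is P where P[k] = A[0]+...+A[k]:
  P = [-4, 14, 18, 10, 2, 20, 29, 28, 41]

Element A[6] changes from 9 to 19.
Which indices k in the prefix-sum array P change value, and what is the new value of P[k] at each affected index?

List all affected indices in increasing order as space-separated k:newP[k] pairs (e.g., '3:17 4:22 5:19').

Answer: 6:39 7:38 8:51

Derivation:
P[k] = A[0] + ... + A[k]
P[k] includes A[6] iff k >= 6
Affected indices: 6, 7, ..., 8; delta = 10
  P[6]: 29 + 10 = 39
  P[7]: 28 + 10 = 38
  P[8]: 41 + 10 = 51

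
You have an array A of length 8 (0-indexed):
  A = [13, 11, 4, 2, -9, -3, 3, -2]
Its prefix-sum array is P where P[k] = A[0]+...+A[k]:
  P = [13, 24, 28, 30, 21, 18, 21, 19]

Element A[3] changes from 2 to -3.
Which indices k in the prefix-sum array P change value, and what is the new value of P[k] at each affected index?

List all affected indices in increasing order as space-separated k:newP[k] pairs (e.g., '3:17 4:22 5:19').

Answer: 3:25 4:16 5:13 6:16 7:14

Derivation:
P[k] = A[0] + ... + A[k]
P[k] includes A[3] iff k >= 3
Affected indices: 3, 4, ..., 7; delta = -5
  P[3]: 30 + -5 = 25
  P[4]: 21 + -5 = 16
  P[5]: 18 + -5 = 13
  P[6]: 21 + -5 = 16
  P[7]: 19 + -5 = 14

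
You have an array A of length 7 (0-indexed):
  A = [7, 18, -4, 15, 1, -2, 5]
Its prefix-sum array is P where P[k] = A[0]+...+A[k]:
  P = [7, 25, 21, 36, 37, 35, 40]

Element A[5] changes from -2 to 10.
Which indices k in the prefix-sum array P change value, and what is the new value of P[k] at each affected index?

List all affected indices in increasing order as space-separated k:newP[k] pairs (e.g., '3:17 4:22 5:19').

Answer: 5:47 6:52

Derivation:
P[k] = A[0] + ... + A[k]
P[k] includes A[5] iff k >= 5
Affected indices: 5, 6, ..., 6; delta = 12
  P[5]: 35 + 12 = 47
  P[6]: 40 + 12 = 52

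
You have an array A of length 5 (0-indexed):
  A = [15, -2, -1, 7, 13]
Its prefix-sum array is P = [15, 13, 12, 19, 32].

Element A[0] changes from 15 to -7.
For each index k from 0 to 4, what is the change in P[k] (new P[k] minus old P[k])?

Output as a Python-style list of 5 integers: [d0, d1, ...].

Element change: A[0] 15 -> -7, delta = -22
For k < 0: P[k] unchanged, delta_P[k] = 0
For k >= 0: P[k] shifts by exactly -22
Delta array: [-22, -22, -22, -22, -22]

Answer: [-22, -22, -22, -22, -22]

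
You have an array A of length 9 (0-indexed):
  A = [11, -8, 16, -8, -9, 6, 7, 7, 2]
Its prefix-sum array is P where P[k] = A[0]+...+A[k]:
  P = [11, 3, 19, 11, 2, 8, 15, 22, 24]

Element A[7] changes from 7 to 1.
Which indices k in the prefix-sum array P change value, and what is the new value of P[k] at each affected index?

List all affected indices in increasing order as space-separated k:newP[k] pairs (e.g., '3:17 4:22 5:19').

Answer: 7:16 8:18

Derivation:
P[k] = A[0] + ... + A[k]
P[k] includes A[7] iff k >= 7
Affected indices: 7, 8, ..., 8; delta = -6
  P[7]: 22 + -6 = 16
  P[8]: 24 + -6 = 18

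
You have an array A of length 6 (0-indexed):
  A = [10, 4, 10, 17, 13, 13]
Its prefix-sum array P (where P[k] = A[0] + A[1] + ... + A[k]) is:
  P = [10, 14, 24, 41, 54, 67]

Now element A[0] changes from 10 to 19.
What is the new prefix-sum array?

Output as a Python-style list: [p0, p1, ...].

Change: A[0] 10 -> 19, delta = 9
P[k] for k < 0: unchanged (A[0] not included)
P[k] for k >= 0: shift by delta = 9
  P[0] = 10 + 9 = 19
  P[1] = 14 + 9 = 23
  P[2] = 24 + 9 = 33
  P[3] = 41 + 9 = 50
  P[4] = 54 + 9 = 63
  P[5] = 67 + 9 = 76

Answer: [19, 23, 33, 50, 63, 76]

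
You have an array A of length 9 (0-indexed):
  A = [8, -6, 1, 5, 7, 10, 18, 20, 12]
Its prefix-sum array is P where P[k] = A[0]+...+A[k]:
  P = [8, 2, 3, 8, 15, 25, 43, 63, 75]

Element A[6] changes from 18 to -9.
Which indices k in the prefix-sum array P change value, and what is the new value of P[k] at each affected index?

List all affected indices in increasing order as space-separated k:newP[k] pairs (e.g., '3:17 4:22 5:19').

P[k] = A[0] + ... + A[k]
P[k] includes A[6] iff k >= 6
Affected indices: 6, 7, ..., 8; delta = -27
  P[6]: 43 + -27 = 16
  P[7]: 63 + -27 = 36
  P[8]: 75 + -27 = 48

Answer: 6:16 7:36 8:48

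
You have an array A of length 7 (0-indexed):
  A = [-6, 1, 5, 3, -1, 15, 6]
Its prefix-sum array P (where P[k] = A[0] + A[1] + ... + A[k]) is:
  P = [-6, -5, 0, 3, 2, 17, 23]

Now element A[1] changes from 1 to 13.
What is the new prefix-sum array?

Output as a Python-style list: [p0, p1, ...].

Change: A[1] 1 -> 13, delta = 12
P[k] for k < 1: unchanged (A[1] not included)
P[k] for k >= 1: shift by delta = 12
  P[0] = -6 + 0 = -6
  P[1] = -5 + 12 = 7
  P[2] = 0 + 12 = 12
  P[3] = 3 + 12 = 15
  P[4] = 2 + 12 = 14
  P[5] = 17 + 12 = 29
  P[6] = 23 + 12 = 35

Answer: [-6, 7, 12, 15, 14, 29, 35]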